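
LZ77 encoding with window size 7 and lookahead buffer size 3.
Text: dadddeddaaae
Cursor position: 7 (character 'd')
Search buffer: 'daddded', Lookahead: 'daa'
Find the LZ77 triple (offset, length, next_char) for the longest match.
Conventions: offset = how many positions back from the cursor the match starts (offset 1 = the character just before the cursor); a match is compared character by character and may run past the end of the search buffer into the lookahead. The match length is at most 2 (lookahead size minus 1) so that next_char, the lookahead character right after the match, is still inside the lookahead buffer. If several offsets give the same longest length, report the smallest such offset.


Try each offset into the search buffer:
  offset=1 (pos 6, char 'd'): match length 1
  offset=2 (pos 5, char 'e'): match length 0
  offset=3 (pos 4, char 'd'): match length 1
  offset=4 (pos 3, char 'd'): match length 1
  offset=5 (pos 2, char 'd'): match length 1
  offset=6 (pos 1, char 'a'): match length 0
  offset=7 (pos 0, char 'd'): match length 2
Longest match has length 2 at offset 7.
next_char = character at position 7 + 2 = 9 -> 'a'

Best match: offset=7, length=2 (matching 'da' starting at position 0)
LZ77 triple: (7, 2, 'a')


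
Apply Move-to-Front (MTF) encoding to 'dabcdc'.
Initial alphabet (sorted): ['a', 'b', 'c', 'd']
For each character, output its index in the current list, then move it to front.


MTF encoding:
'd': index 3 in ['a', 'b', 'c', 'd'] -> ['d', 'a', 'b', 'c']
'a': index 1 in ['d', 'a', 'b', 'c'] -> ['a', 'd', 'b', 'c']
'b': index 2 in ['a', 'd', 'b', 'c'] -> ['b', 'a', 'd', 'c']
'c': index 3 in ['b', 'a', 'd', 'c'] -> ['c', 'b', 'a', 'd']
'd': index 3 in ['c', 'b', 'a', 'd'] -> ['d', 'c', 'b', 'a']
'c': index 1 in ['d', 'c', 'b', 'a'] -> ['c', 'd', 'b', 'a']


Output: [3, 1, 2, 3, 3, 1]


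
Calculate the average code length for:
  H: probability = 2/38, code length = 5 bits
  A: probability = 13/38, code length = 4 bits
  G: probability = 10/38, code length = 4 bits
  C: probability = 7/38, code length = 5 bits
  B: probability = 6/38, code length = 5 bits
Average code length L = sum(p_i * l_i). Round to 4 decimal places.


Weighted contributions p_i * l_i:
  H: (2/38) * 5 = 10/38
  A: (13/38) * 4 = 52/38
  G: (10/38) * 4 = 40/38
  C: (7/38) * 5 = 35/38
  B: (6/38) * 5 = 30/38
Sum = (10 + 52 + 40 + 35 + 30)/38 = 167/38

L = 167/38 = 4.3947 bits/symbol


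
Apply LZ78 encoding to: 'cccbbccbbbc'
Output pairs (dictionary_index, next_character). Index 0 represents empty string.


LZ78 encoding steps:
Dictionary: {0: ''}
Step 1: w='' (idx 0), next='c' -> output (0, 'c'), add 'c' as idx 1
Step 2: w='c' (idx 1), next='c' -> output (1, 'c'), add 'cc' as idx 2
Step 3: w='' (idx 0), next='b' -> output (0, 'b'), add 'b' as idx 3
Step 4: w='b' (idx 3), next='c' -> output (3, 'c'), add 'bc' as idx 4
Step 5: w='c' (idx 1), next='b' -> output (1, 'b'), add 'cb' as idx 5
Step 6: w='b' (idx 3), next='b' -> output (3, 'b'), add 'bb' as idx 6
Step 7: w='c' (idx 1), end of input -> output (1, '')


Encoded: [(0, 'c'), (1, 'c'), (0, 'b'), (3, 'c'), (1, 'b'), (3, 'b'), (1, '')]


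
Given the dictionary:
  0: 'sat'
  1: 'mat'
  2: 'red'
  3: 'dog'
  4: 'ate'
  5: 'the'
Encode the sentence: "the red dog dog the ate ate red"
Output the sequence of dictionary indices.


Look up each word in the dictionary:
  'the' -> 5
  'red' -> 2
  'dog' -> 3
  'dog' -> 3
  'the' -> 5
  'ate' -> 4
  'ate' -> 4
  'red' -> 2

Encoded: [5, 2, 3, 3, 5, 4, 4, 2]


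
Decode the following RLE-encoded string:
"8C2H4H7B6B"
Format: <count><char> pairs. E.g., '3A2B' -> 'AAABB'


Expanding each <count><char> pair:
  8C -> 'CCCCCCCC'
  2H -> 'HH'
  4H -> 'HHHH'
  7B -> 'BBBBBBB'
  6B -> 'BBBBBB'

Decoded = CCCCCCCCHHHHHHBBBBBBBBBBBBB


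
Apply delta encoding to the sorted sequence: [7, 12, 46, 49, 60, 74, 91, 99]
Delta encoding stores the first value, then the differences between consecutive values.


First value: 7
Deltas:
  12 - 7 = 5
  46 - 12 = 34
  49 - 46 = 3
  60 - 49 = 11
  74 - 60 = 14
  91 - 74 = 17
  99 - 91 = 8


Delta encoded: [7, 5, 34, 3, 11, 14, 17, 8]


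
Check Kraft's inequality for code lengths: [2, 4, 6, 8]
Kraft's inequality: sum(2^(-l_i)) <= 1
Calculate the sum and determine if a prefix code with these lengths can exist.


Sum = 2^(-2) + 2^(-4) + 2^(-6) + 2^(-8)
    = 0.25 + 0.0625 + 0.015625 + 0.00390625
    = 85/256 = 0.33203125
Since 0.33203125 <= 1, Kraft's inequality IS satisfied.
A prefix code with these lengths CAN exist.

Kraft sum = 0.33203125. Satisfied.


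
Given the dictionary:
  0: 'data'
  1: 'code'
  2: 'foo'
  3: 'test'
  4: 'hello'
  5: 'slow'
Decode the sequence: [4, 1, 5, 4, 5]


Look up each index in the dictionary:
  4 -> 'hello'
  1 -> 'code'
  5 -> 'slow'
  4 -> 'hello'
  5 -> 'slow'

Decoded: "hello code slow hello slow"


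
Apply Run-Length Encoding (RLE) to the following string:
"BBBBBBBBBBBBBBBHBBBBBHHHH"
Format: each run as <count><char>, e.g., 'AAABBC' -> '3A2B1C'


Scanning runs left to right:
  i=0: run of 'B' x 15 -> '15B'
  i=15: run of 'H' x 1 -> '1H'
  i=16: run of 'B' x 5 -> '5B'
  i=21: run of 'H' x 4 -> '4H'

RLE = 15B1H5B4H


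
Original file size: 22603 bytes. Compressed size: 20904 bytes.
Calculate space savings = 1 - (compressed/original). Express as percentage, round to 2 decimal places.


ratio = compressed/original = 20904/22603 = 0.924833
savings = 1 - ratio = 1 - 0.924833 = 0.075167
as a percentage: 0.075167 * 100 = 7.52%

Space savings = 1 - 20904/22603 = 7.52%


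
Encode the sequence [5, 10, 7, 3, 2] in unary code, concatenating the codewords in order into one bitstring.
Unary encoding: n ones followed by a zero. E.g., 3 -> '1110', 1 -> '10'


Encode each number as n ones followed by a terminating 0:
  5 -> 111110 (6 bits)
  10 -> 11111111110 (11 bits)
  7 -> 11111110 (8 bits)
  3 -> 1110 (4 bits)
  2 -> 110 (3 bits)
Total length = 6 + 11 + 8 + 4 + 3 = 32 bits.

Unary([5, 10, 7, 3, 2]) = 11111011111111110111111101110110 (32 bits)


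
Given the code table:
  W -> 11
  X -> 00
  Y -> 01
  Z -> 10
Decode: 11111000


Decoding:
11 -> W
11 -> W
10 -> Z
00 -> X


Result: WWZX


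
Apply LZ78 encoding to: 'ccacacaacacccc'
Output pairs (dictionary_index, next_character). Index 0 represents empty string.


LZ78 encoding steps:
Dictionary: {0: ''}
Step 1: w='' (idx 0), next='c' -> output (0, 'c'), add 'c' as idx 1
Step 2: w='c' (idx 1), next='a' -> output (1, 'a'), add 'ca' as idx 2
Step 3: w='ca' (idx 2), next='c' -> output (2, 'c'), add 'cac' as idx 3
Step 4: w='' (idx 0), next='a' -> output (0, 'a'), add 'a' as idx 4
Step 5: w='a' (idx 4), next='c' -> output (4, 'c'), add 'ac' as idx 5
Step 6: w='ac' (idx 5), next='c' -> output (5, 'c'), add 'acc' as idx 6
Step 7: w='c' (idx 1), next='c' -> output (1, 'c'), add 'cc' as idx 7


Encoded: [(0, 'c'), (1, 'a'), (2, 'c'), (0, 'a'), (4, 'c'), (5, 'c'), (1, 'c')]


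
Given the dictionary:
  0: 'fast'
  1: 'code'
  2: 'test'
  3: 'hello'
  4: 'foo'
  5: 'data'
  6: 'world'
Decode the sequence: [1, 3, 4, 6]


Look up each index in the dictionary:
  1 -> 'code'
  3 -> 'hello'
  4 -> 'foo'
  6 -> 'world'

Decoded: "code hello foo world"


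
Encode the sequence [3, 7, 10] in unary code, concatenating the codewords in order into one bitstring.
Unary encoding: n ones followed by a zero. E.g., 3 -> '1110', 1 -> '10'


Encode each number as n ones followed by a terminating 0:
  3 -> 1110 (4 bits)
  7 -> 11111110 (8 bits)
  10 -> 11111111110 (11 bits)
Total length = 4 + 8 + 11 = 23 bits.

Unary([3, 7, 10]) = 11101111111011111111110 (23 bits)


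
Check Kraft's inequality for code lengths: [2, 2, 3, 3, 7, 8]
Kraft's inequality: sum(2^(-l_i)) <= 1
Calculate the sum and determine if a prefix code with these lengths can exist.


Sum = 2^(-2) + 2^(-2) + 2^(-3) + 2^(-3) + 2^(-7) + 2^(-8)
    = 0.25 + 0.25 + 0.125 + 0.125 + 0.0078125 + 0.00390625
    = 195/256 = 0.76171875
Since 0.76171875 <= 1, Kraft's inequality IS satisfied.
A prefix code with these lengths CAN exist.

Kraft sum = 0.76171875. Satisfied.


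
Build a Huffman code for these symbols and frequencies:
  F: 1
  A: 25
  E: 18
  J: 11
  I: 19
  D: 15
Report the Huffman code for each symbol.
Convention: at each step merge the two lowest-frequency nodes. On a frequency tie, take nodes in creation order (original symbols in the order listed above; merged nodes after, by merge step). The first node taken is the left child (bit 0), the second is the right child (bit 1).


Huffman tree construction:
Step 1: Merge F(1) + J(11) = 12
Step 2: Merge (F+J)(12) + D(15) = 27
Step 3: Merge E(18) + I(19) = 37
Step 4: Merge A(25) + ((F+J)+D)(27) = 52
Step 5: Merge (E+I)(37) + (A+((F+J)+D))(52) = 89
Read each symbol's code off the tree from the root (left child = 0, right child = 1).

Codes:
  F: 1100 (length 4)
  A: 10 (length 2)
  E: 00 (length 2)
  J: 1101 (length 4)
  I: 01 (length 2)
  D: 111 (length 3)
Average code length: 217/89 = 2.4382 bits/symbol


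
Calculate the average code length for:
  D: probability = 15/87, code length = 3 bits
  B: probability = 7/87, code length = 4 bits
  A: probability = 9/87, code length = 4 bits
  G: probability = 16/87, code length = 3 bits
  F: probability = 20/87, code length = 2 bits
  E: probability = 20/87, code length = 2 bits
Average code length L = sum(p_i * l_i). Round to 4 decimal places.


Weighted contributions p_i * l_i:
  D: (15/87) * 3 = 45/87
  B: (7/87) * 4 = 28/87
  A: (9/87) * 4 = 36/87
  G: (16/87) * 3 = 48/87
  F: (20/87) * 2 = 40/87
  E: (20/87) * 2 = 40/87
Sum = (45 + 28 + 36 + 48 + 40 + 40)/87 = 237/87

L = 237/87 = 2.7241 bits/symbol


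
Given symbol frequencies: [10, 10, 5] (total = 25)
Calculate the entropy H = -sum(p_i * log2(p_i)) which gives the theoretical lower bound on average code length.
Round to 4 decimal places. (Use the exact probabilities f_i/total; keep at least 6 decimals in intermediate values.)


Per-symbol terms -p_i * log2(p_i) with p_i = f_i/25:
  p = 10/25 = 0.400000: log2(p) = -1.321928, -p*log2(p) = 0.528771
  p = 10/25 = 0.400000: log2(p) = -1.321928, -p*log2(p) = 0.528771
  p = 5/25 = 0.200000: log2(p) = -2.321928, -p*log2(p) = 0.464386
H = 0.528771 + 0.528771 + 0.464386 = 1.521928

H = 1.5219 bits/symbol


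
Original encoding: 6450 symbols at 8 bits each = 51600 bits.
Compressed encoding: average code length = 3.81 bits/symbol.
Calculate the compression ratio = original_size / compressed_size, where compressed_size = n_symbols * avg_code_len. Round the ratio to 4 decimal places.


original_size = n_symbols * orig_bits = 6450 * 8 = 51600 bits
compressed_size = n_symbols * avg_code_len = 6450 * 3.81 = 24574.5 bits
ratio = original_size / compressed_size = 51600 / 24574.5 = 2.0997

Compression ratio = 2.0997


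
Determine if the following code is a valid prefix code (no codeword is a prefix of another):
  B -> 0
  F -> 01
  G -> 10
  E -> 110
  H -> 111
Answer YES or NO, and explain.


Checking each pair (does one codeword prefix another?):
  B='0' vs F='01': prefix -- VIOLATION

NO -- this is NOT a valid prefix code. B (0) is a prefix of F (01).


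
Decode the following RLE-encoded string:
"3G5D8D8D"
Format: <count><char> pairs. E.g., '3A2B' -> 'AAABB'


Expanding each <count><char> pair:
  3G -> 'GGG'
  5D -> 'DDDDD'
  8D -> 'DDDDDDDD'
  8D -> 'DDDDDDDD'

Decoded = GGGDDDDDDDDDDDDDDDDDDDDD


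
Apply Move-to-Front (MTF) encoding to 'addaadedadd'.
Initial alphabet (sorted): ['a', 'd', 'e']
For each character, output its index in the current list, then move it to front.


MTF encoding:
'a': index 0 in ['a', 'd', 'e'] -> ['a', 'd', 'e']
'd': index 1 in ['a', 'd', 'e'] -> ['d', 'a', 'e']
'd': index 0 in ['d', 'a', 'e'] -> ['d', 'a', 'e']
'a': index 1 in ['d', 'a', 'e'] -> ['a', 'd', 'e']
'a': index 0 in ['a', 'd', 'e'] -> ['a', 'd', 'e']
'd': index 1 in ['a', 'd', 'e'] -> ['d', 'a', 'e']
'e': index 2 in ['d', 'a', 'e'] -> ['e', 'd', 'a']
'd': index 1 in ['e', 'd', 'a'] -> ['d', 'e', 'a']
'a': index 2 in ['d', 'e', 'a'] -> ['a', 'd', 'e']
'd': index 1 in ['a', 'd', 'e'] -> ['d', 'a', 'e']
'd': index 0 in ['d', 'a', 'e'] -> ['d', 'a', 'e']


Output: [0, 1, 0, 1, 0, 1, 2, 1, 2, 1, 0]


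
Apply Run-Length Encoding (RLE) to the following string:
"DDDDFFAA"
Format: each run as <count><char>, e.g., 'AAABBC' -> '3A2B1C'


Scanning runs left to right:
  i=0: run of 'D' x 4 -> '4D'
  i=4: run of 'F' x 2 -> '2F'
  i=6: run of 'A' x 2 -> '2A'

RLE = 4D2F2A


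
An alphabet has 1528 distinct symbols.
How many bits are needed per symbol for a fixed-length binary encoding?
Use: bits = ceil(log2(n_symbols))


log2(1528) = 10.5774
Bracket: 2^10 = 1024 < 1528 <= 2^11 = 2048
So ceil(log2(1528)) = 11

bits = ceil(log2(1528)) = ceil(10.5774) = 11 bits


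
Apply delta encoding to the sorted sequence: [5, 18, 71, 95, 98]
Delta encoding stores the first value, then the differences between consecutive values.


First value: 5
Deltas:
  18 - 5 = 13
  71 - 18 = 53
  95 - 71 = 24
  98 - 95 = 3


Delta encoded: [5, 13, 53, 24, 3]


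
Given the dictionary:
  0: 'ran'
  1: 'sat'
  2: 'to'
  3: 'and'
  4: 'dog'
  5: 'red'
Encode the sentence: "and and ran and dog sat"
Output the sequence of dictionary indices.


Look up each word in the dictionary:
  'and' -> 3
  'and' -> 3
  'ran' -> 0
  'and' -> 3
  'dog' -> 4
  'sat' -> 1

Encoded: [3, 3, 0, 3, 4, 1]


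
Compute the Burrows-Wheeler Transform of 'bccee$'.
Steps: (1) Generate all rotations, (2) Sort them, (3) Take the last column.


Rotations (sorted):
  0: $bccee -> last char: e
  1: bccee$ -> last char: $
  2: ccee$b -> last char: b
  3: cee$bc -> last char: c
  4: e$bcce -> last char: e
  5: ee$bcc -> last char: c


BWT = e$bcec


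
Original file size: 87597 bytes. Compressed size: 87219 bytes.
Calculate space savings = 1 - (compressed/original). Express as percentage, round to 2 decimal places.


ratio = compressed/original = 87219/87597 = 0.995685
savings = 1 - ratio = 1 - 0.995685 = 0.004315
as a percentage: 0.004315 * 100 = 0.43%

Space savings = 1 - 87219/87597 = 0.43%


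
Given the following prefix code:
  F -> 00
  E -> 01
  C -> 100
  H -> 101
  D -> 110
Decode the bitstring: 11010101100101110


Decoding step by step:
Bits 110 -> D
Bits 101 -> H
Bits 01 -> E
Bits 100 -> C
Bits 101 -> H
Bits 110 -> D


Decoded message: DHECHD


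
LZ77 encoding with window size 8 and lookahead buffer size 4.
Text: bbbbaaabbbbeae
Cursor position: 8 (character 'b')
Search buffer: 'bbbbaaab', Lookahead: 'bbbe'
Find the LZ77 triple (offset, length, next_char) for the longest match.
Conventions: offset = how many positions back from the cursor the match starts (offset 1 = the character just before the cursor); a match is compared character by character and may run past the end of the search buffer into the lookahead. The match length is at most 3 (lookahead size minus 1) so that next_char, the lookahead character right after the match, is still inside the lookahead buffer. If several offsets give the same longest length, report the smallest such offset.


Try each offset into the search buffer:
  offset=1 (pos 7, char 'b'): match length 3
  offset=2 (pos 6, char 'a'): match length 0
  offset=3 (pos 5, char 'a'): match length 0
  offset=4 (pos 4, char 'a'): match length 0
  offset=5 (pos 3, char 'b'): match length 1
  offset=6 (pos 2, char 'b'): match length 2
  offset=7 (pos 1, char 'b'): match length 3
  offset=8 (pos 0, char 'b'): match length 3
Longest match has length 3, found at offsets 1, 7, 8; take the smallest, offset 1.
next_char = character at position 8 + 3 = 11 -> 'e'

Best match: offset=1, length=3 (matching 'bbb' starting at position 7)
LZ77 triple: (1, 3, 'e')


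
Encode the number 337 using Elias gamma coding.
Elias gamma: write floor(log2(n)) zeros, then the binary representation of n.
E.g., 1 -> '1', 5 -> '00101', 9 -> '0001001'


num_bits = floor(log2(337)) + 1 = 9
leading_zeros = num_bits - 1 = 8
binary(337) = 101010001

Elias gamma(337) = '00000000' + '101010001' = 00000000101010001 (17 bits)


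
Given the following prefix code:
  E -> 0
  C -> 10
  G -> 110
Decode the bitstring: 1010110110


Decoding step by step:
Bits 10 -> C
Bits 10 -> C
Bits 110 -> G
Bits 110 -> G


Decoded message: CCGG


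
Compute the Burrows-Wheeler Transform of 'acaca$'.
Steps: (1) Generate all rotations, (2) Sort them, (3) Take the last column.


Rotations (sorted):
  0: $acaca -> last char: a
  1: a$acac -> last char: c
  2: aca$ac -> last char: c
  3: acaca$ -> last char: $
  4: ca$aca -> last char: a
  5: caca$a -> last char: a


BWT = acc$aa


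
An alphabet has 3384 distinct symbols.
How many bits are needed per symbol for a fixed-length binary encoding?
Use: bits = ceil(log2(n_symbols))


log2(3384) = 11.7245
Bracket: 2^11 = 2048 < 3384 <= 2^12 = 4096
So ceil(log2(3384)) = 12

bits = ceil(log2(3384)) = ceil(11.7245) = 12 bits


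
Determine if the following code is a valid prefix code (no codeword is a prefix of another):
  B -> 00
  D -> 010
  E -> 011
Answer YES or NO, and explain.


Checking each pair (does one codeword prefix another?):
  B='00' vs D='010': no prefix
  B='00' vs E='011': no prefix
  D='010' vs B='00': no prefix
  D='010' vs E='011': no prefix
  E='011' vs B='00': no prefix
  E='011' vs D='010': no prefix
No violation found over all pairs.

YES -- this is a valid prefix code. No codeword is a prefix of any other codeword.


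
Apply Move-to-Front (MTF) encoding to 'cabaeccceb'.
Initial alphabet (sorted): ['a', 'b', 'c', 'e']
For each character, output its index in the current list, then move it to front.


MTF encoding:
'c': index 2 in ['a', 'b', 'c', 'e'] -> ['c', 'a', 'b', 'e']
'a': index 1 in ['c', 'a', 'b', 'e'] -> ['a', 'c', 'b', 'e']
'b': index 2 in ['a', 'c', 'b', 'e'] -> ['b', 'a', 'c', 'e']
'a': index 1 in ['b', 'a', 'c', 'e'] -> ['a', 'b', 'c', 'e']
'e': index 3 in ['a', 'b', 'c', 'e'] -> ['e', 'a', 'b', 'c']
'c': index 3 in ['e', 'a', 'b', 'c'] -> ['c', 'e', 'a', 'b']
'c': index 0 in ['c', 'e', 'a', 'b'] -> ['c', 'e', 'a', 'b']
'c': index 0 in ['c', 'e', 'a', 'b'] -> ['c', 'e', 'a', 'b']
'e': index 1 in ['c', 'e', 'a', 'b'] -> ['e', 'c', 'a', 'b']
'b': index 3 in ['e', 'c', 'a', 'b'] -> ['b', 'e', 'c', 'a']


Output: [2, 1, 2, 1, 3, 3, 0, 0, 1, 3]


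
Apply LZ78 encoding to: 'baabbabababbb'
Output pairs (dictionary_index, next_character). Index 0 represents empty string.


LZ78 encoding steps:
Dictionary: {0: ''}
Step 1: w='' (idx 0), next='b' -> output (0, 'b'), add 'b' as idx 1
Step 2: w='' (idx 0), next='a' -> output (0, 'a'), add 'a' as idx 2
Step 3: w='a' (idx 2), next='b' -> output (2, 'b'), add 'ab' as idx 3
Step 4: w='b' (idx 1), next='a' -> output (1, 'a'), add 'ba' as idx 4
Step 5: w='ba' (idx 4), next='b' -> output (4, 'b'), add 'bab' as idx 5
Step 6: w='ab' (idx 3), next='b' -> output (3, 'b'), add 'abb' as idx 6
Step 7: w='b' (idx 1), end of input -> output (1, '')


Encoded: [(0, 'b'), (0, 'a'), (2, 'b'), (1, 'a'), (4, 'b'), (3, 'b'), (1, '')]


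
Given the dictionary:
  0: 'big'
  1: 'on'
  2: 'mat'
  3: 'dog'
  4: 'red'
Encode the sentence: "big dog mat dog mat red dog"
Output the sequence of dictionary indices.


Look up each word in the dictionary:
  'big' -> 0
  'dog' -> 3
  'mat' -> 2
  'dog' -> 3
  'mat' -> 2
  'red' -> 4
  'dog' -> 3

Encoded: [0, 3, 2, 3, 2, 4, 3]


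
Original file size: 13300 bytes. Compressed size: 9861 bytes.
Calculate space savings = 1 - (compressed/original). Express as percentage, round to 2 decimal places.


ratio = compressed/original = 9861/13300 = 0.741429
savings = 1 - ratio = 1 - 0.741429 = 0.258571
as a percentage: 0.258571 * 100 = 25.86%

Space savings = 1 - 9861/13300 = 25.86%


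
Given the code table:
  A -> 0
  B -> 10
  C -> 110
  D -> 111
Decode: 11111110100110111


Decoding:
111 -> D
111 -> D
10 -> B
10 -> B
0 -> A
110 -> C
111 -> D


Result: DDBBACD


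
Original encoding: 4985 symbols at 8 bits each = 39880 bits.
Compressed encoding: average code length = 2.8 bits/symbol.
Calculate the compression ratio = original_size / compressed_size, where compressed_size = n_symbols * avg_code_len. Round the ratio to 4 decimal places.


original_size = n_symbols * orig_bits = 4985 * 8 = 39880 bits
compressed_size = n_symbols * avg_code_len = 4985 * 2.8 = 13958.0 bits
ratio = original_size / compressed_size = 39880 / 13958.0 = 2.8571

Compression ratio = 2.8571


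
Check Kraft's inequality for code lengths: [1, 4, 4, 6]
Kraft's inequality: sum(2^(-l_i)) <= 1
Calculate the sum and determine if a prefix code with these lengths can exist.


Sum = 2^(-1) + 2^(-4) + 2^(-4) + 2^(-6)
    = 0.5 + 0.0625 + 0.0625 + 0.015625
    = 41/64 = 0.640625
Since 0.640625 <= 1, Kraft's inequality IS satisfied.
A prefix code with these lengths CAN exist.

Kraft sum = 0.640625. Satisfied.


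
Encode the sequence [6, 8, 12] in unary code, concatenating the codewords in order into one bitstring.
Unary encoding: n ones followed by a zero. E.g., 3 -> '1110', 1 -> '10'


Encode each number as n ones followed by a terminating 0:
  6 -> 1111110 (7 bits)
  8 -> 111111110 (9 bits)
  12 -> 1111111111110 (13 bits)
Total length = 7 + 9 + 13 = 29 bits.

Unary([6, 8, 12]) = 11111101111111101111111111110 (29 bits)


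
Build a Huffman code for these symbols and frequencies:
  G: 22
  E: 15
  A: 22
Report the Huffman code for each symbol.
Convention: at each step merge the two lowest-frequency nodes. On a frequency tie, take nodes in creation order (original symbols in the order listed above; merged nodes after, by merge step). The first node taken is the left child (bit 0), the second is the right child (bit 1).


Huffman tree construction:
Step 1: Merge E(15) + G(22) = 37
Step 2: Merge A(22) + (E+G)(37) = 59
Read each symbol's code off the tree from the root (left child = 0, right child = 1).

Codes:
  G: 11 (length 2)
  E: 10 (length 2)
  A: 0 (length 1)
Average code length: 96/59 = 1.6271 bits/symbol


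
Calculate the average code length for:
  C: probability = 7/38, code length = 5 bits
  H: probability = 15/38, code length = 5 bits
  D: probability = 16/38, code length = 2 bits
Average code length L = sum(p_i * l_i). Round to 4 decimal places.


Weighted contributions p_i * l_i:
  C: (7/38) * 5 = 35/38
  H: (15/38) * 5 = 75/38
  D: (16/38) * 2 = 32/38
Sum = (35 + 75 + 32)/38 = 142/38

L = 142/38 = 3.7368 bits/symbol


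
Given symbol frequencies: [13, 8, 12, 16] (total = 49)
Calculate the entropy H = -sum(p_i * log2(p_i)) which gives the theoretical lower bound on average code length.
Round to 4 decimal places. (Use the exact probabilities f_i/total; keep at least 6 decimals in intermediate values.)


Per-symbol terms -p_i * log2(p_i) with p_i = f_i/49:
  p = 13/49 = 0.265306: log2(p) = -1.914270, -p*log2(p) = 0.507868
  p = 8/49 = 0.163265: log2(p) = -2.614710, -p*log2(p) = 0.426891
  p = 12/49 = 0.244898: log2(p) = -2.029747, -p*log2(p) = 0.497081
  p = 16/49 = 0.326531: log2(p) = -1.614710, -p*log2(p) = 0.527252
H = 0.507868 + 0.426891 + 0.497081 + 0.527252 = 1.959092

H = 1.9591 bits/symbol


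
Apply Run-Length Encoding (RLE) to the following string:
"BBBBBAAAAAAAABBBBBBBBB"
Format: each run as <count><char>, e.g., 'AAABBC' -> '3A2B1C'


Scanning runs left to right:
  i=0: run of 'B' x 5 -> '5B'
  i=5: run of 'A' x 8 -> '8A'
  i=13: run of 'B' x 9 -> '9B'

RLE = 5B8A9B


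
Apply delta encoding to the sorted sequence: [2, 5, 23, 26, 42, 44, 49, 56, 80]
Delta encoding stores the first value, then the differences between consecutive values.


First value: 2
Deltas:
  5 - 2 = 3
  23 - 5 = 18
  26 - 23 = 3
  42 - 26 = 16
  44 - 42 = 2
  49 - 44 = 5
  56 - 49 = 7
  80 - 56 = 24


Delta encoded: [2, 3, 18, 3, 16, 2, 5, 7, 24]


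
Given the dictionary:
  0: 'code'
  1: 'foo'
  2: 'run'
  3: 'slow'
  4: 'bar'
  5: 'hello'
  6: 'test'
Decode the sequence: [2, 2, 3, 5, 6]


Look up each index in the dictionary:
  2 -> 'run'
  2 -> 'run'
  3 -> 'slow'
  5 -> 'hello'
  6 -> 'test'

Decoded: "run run slow hello test"


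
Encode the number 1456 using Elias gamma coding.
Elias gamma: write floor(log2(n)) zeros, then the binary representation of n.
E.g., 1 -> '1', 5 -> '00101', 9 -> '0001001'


num_bits = floor(log2(1456)) + 1 = 11
leading_zeros = num_bits - 1 = 10
binary(1456) = 10110110000

Elias gamma(1456) = '0000000000' + '10110110000' = 000000000010110110000 (21 bits)


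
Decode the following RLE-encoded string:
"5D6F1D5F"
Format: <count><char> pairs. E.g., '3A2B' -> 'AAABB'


Expanding each <count><char> pair:
  5D -> 'DDDDD'
  6F -> 'FFFFFF'
  1D -> 'D'
  5F -> 'FFFFF'

Decoded = DDDDDFFFFFFDFFFFF


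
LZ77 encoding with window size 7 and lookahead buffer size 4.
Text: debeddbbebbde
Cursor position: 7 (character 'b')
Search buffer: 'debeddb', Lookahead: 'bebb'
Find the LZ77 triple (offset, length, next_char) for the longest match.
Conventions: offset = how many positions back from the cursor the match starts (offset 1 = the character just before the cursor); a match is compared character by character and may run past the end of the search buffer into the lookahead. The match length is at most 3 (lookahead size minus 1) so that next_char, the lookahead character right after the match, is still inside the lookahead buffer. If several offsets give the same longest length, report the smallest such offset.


Try each offset into the search buffer:
  offset=1 (pos 6, char 'b'): match length 1
  offset=2 (pos 5, char 'd'): match length 0
  offset=3 (pos 4, char 'd'): match length 0
  offset=4 (pos 3, char 'e'): match length 0
  offset=5 (pos 2, char 'b'): match length 2
  offset=6 (pos 1, char 'e'): match length 0
  offset=7 (pos 0, char 'd'): match length 0
Longest match has length 2 at offset 5.
next_char = character at position 7 + 2 = 9 -> 'b'

Best match: offset=5, length=2 (matching 'be' starting at position 2)
LZ77 triple: (5, 2, 'b')


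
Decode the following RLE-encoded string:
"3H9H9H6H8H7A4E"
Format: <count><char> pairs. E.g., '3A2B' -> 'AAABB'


Expanding each <count><char> pair:
  3H -> 'HHH'
  9H -> 'HHHHHHHHH'
  9H -> 'HHHHHHHHH'
  6H -> 'HHHHHH'
  8H -> 'HHHHHHHH'
  7A -> 'AAAAAAA'
  4E -> 'EEEE'

Decoded = HHHHHHHHHHHHHHHHHHHHHHHHHHHHHHHHHHHAAAAAAAEEEE


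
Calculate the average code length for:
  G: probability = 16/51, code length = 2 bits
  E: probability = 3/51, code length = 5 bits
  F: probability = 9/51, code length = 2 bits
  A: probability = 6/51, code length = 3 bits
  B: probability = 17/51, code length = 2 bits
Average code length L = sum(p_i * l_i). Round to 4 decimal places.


Weighted contributions p_i * l_i:
  G: (16/51) * 2 = 32/51
  E: (3/51) * 5 = 15/51
  F: (9/51) * 2 = 18/51
  A: (6/51) * 3 = 18/51
  B: (17/51) * 2 = 34/51
Sum = (32 + 15 + 18 + 18 + 34)/51 = 117/51

L = 117/51 = 2.2941 bits/symbol


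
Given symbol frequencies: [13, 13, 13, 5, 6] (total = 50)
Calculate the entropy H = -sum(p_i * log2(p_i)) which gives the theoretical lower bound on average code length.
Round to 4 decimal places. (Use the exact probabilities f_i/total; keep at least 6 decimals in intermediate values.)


Per-symbol terms -p_i * log2(p_i) with p_i = f_i/50:
  p = 13/50 = 0.260000: log2(p) = -1.943416, -p*log2(p) = 0.505288
  p = 13/50 = 0.260000: log2(p) = -1.943416, -p*log2(p) = 0.505288
  p = 13/50 = 0.260000: log2(p) = -1.943416, -p*log2(p) = 0.505288
  p = 5/50 = 0.100000: log2(p) = -3.321928, -p*log2(p) = 0.332193
  p = 6/50 = 0.120000: log2(p) = -3.058894, -p*log2(p) = 0.367067
H = 0.505288 + 0.505288 + 0.505288 + 0.332193 + 0.367067 = 2.215124

H = 2.2151 bits/symbol


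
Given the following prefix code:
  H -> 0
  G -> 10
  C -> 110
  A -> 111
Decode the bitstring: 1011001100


Decoding step by step:
Bits 10 -> G
Bits 110 -> C
Bits 0 -> H
Bits 110 -> C
Bits 0 -> H


Decoded message: GCHCH


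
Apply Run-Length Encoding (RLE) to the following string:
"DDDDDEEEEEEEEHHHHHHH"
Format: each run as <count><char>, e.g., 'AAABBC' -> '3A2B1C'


Scanning runs left to right:
  i=0: run of 'D' x 5 -> '5D'
  i=5: run of 'E' x 8 -> '8E'
  i=13: run of 'H' x 7 -> '7H'

RLE = 5D8E7H


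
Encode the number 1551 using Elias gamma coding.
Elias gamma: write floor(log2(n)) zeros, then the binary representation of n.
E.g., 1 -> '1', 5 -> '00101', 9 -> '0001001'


num_bits = floor(log2(1551)) + 1 = 11
leading_zeros = num_bits - 1 = 10
binary(1551) = 11000001111

Elias gamma(1551) = '0000000000' + '11000001111' = 000000000011000001111 (21 bits)


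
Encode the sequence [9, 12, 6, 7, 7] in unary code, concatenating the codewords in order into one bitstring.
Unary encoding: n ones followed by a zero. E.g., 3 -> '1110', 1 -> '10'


Encode each number as n ones followed by a terminating 0:
  9 -> 1111111110 (10 bits)
  12 -> 1111111111110 (13 bits)
  6 -> 1111110 (7 bits)
  7 -> 11111110 (8 bits)
  7 -> 11111110 (8 bits)
Total length = 10 + 13 + 7 + 8 + 8 = 46 bits.

Unary([9, 12, 6, 7, 7]) = 1111111110111111111111011111101111111011111110 (46 bits)


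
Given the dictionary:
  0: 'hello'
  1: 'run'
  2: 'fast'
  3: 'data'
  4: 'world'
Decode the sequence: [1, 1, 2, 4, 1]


Look up each index in the dictionary:
  1 -> 'run'
  1 -> 'run'
  2 -> 'fast'
  4 -> 'world'
  1 -> 'run'

Decoded: "run run fast world run"


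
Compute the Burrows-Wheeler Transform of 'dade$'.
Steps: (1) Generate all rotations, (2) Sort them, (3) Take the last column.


Rotations (sorted):
  0: $dade -> last char: e
  1: ade$d -> last char: d
  2: dade$ -> last char: $
  3: de$da -> last char: a
  4: e$dad -> last char: d


BWT = ed$ad


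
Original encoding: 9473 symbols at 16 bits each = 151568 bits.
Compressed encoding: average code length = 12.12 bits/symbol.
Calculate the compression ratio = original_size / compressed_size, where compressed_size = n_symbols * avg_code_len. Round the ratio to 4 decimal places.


original_size = n_symbols * orig_bits = 9473 * 16 = 151568 bits
compressed_size = n_symbols * avg_code_len = 9473 * 12.12 = 114812.76 bits
ratio = original_size / compressed_size = 151568 / 114812.76 = 1.3201

Compression ratio = 1.3201


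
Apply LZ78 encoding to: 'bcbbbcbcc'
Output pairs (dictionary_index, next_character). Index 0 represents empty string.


LZ78 encoding steps:
Dictionary: {0: ''}
Step 1: w='' (idx 0), next='b' -> output (0, 'b'), add 'b' as idx 1
Step 2: w='' (idx 0), next='c' -> output (0, 'c'), add 'c' as idx 2
Step 3: w='b' (idx 1), next='b' -> output (1, 'b'), add 'bb' as idx 3
Step 4: w='b' (idx 1), next='c' -> output (1, 'c'), add 'bc' as idx 4
Step 5: w='bc' (idx 4), next='c' -> output (4, 'c'), add 'bcc' as idx 5


Encoded: [(0, 'b'), (0, 'c'), (1, 'b'), (1, 'c'), (4, 'c')]


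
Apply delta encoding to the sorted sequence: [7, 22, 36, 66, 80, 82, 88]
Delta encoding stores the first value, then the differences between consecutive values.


First value: 7
Deltas:
  22 - 7 = 15
  36 - 22 = 14
  66 - 36 = 30
  80 - 66 = 14
  82 - 80 = 2
  88 - 82 = 6


Delta encoded: [7, 15, 14, 30, 14, 2, 6]


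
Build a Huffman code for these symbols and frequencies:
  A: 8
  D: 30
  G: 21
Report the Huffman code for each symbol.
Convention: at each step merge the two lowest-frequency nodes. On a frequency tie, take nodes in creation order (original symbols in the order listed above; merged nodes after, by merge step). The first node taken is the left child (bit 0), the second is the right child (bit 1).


Huffman tree construction:
Step 1: Merge A(8) + G(21) = 29
Step 2: Merge (A+G)(29) + D(30) = 59
Read each symbol's code off the tree from the root (left child = 0, right child = 1).

Codes:
  A: 00 (length 2)
  D: 1 (length 1)
  G: 01 (length 2)
Average code length: 88/59 = 1.4915 bits/symbol


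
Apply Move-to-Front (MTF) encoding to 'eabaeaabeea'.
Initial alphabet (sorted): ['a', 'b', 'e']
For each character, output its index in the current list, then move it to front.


MTF encoding:
'e': index 2 in ['a', 'b', 'e'] -> ['e', 'a', 'b']
'a': index 1 in ['e', 'a', 'b'] -> ['a', 'e', 'b']
'b': index 2 in ['a', 'e', 'b'] -> ['b', 'a', 'e']
'a': index 1 in ['b', 'a', 'e'] -> ['a', 'b', 'e']
'e': index 2 in ['a', 'b', 'e'] -> ['e', 'a', 'b']
'a': index 1 in ['e', 'a', 'b'] -> ['a', 'e', 'b']
'a': index 0 in ['a', 'e', 'b'] -> ['a', 'e', 'b']
'b': index 2 in ['a', 'e', 'b'] -> ['b', 'a', 'e']
'e': index 2 in ['b', 'a', 'e'] -> ['e', 'b', 'a']
'e': index 0 in ['e', 'b', 'a'] -> ['e', 'b', 'a']
'a': index 2 in ['e', 'b', 'a'] -> ['a', 'e', 'b']


Output: [2, 1, 2, 1, 2, 1, 0, 2, 2, 0, 2]


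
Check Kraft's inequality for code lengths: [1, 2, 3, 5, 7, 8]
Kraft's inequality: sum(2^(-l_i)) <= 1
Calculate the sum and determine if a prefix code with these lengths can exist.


Sum = 2^(-1) + 2^(-2) + 2^(-3) + 2^(-5) + 2^(-7) + 2^(-8)
    = 0.5 + 0.25 + 0.125 + 0.03125 + 0.0078125 + 0.00390625
    = 235/256 = 0.91796875
Since 0.91796875 <= 1, Kraft's inequality IS satisfied.
A prefix code with these lengths CAN exist.

Kraft sum = 0.91796875. Satisfied.


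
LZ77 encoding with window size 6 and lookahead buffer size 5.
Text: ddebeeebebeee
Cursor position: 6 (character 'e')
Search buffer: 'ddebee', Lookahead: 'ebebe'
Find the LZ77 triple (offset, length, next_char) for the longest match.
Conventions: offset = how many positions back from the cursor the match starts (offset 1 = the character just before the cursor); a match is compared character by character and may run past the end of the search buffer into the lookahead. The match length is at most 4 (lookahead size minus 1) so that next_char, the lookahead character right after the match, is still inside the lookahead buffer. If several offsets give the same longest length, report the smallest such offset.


Try each offset into the search buffer:
  offset=1 (pos 5, char 'e'): match length 1
  offset=2 (pos 4, char 'e'): match length 1
  offset=3 (pos 3, char 'b'): match length 0
  offset=4 (pos 2, char 'e'): match length 3
  offset=5 (pos 1, char 'd'): match length 0
  offset=6 (pos 0, char 'd'): match length 0
Longest match has length 3 at offset 4.
next_char = character at position 6 + 3 = 9 -> 'b'

Best match: offset=4, length=3 (matching 'ebe' starting at position 2)
LZ77 triple: (4, 3, 'b')


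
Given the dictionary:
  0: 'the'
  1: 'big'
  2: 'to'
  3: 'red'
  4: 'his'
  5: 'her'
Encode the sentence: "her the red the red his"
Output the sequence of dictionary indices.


Look up each word in the dictionary:
  'her' -> 5
  'the' -> 0
  'red' -> 3
  'the' -> 0
  'red' -> 3
  'his' -> 4

Encoded: [5, 0, 3, 0, 3, 4]


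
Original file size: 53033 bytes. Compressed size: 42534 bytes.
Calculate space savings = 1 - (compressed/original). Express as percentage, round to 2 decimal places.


ratio = compressed/original = 42534/53033 = 0.802029
savings = 1 - ratio = 1 - 0.802029 = 0.197971
as a percentage: 0.197971 * 100 = 19.8%

Space savings = 1 - 42534/53033 = 19.8%


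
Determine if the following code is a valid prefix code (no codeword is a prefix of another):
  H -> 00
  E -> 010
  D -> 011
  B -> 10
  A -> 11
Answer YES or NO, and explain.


Checking each pair (does one codeword prefix another?):
  H='00' vs E='010': no prefix
  H='00' vs D='011': no prefix
  H='00' vs B='10': no prefix
  H='00' vs A='11': no prefix
  E='010' vs H='00': no prefix
  E='010' vs D='011': no prefix
  E='010' vs B='10': no prefix
  E='010' vs A='11': no prefix
  D='011' vs H='00': no prefix
  D='011' vs E='010': no prefix
  D='011' vs B='10': no prefix
  D='011' vs A='11': no prefix
  B='10' vs H='00': no prefix
  B='10' vs E='010': no prefix
  B='10' vs D='011': no prefix
  B='10' vs A='11': no prefix
  A='11' vs H='00': no prefix
  A='11' vs E='010': no prefix
  A='11' vs D='011': no prefix
  A='11' vs B='10': no prefix
No violation found over all pairs.

YES -- this is a valid prefix code. No codeword is a prefix of any other codeword.


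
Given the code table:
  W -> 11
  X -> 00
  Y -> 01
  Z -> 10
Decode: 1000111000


Decoding:
10 -> Z
00 -> X
11 -> W
10 -> Z
00 -> X


Result: ZXWZX


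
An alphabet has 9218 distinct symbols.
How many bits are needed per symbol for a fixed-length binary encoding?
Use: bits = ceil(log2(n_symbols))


log2(9218) = 13.1702
Bracket: 2^13 = 8192 < 9218 <= 2^14 = 16384
So ceil(log2(9218)) = 14

bits = ceil(log2(9218)) = ceil(13.1702) = 14 bits


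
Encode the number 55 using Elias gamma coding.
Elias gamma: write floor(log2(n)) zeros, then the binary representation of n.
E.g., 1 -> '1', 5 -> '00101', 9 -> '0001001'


num_bits = floor(log2(55)) + 1 = 6
leading_zeros = num_bits - 1 = 5
binary(55) = 110111

Elias gamma(55) = '00000' + '110111' = 00000110111 (11 bits)


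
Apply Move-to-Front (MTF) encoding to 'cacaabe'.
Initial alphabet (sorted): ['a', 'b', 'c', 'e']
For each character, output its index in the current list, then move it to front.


MTF encoding:
'c': index 2 in ['a', 'b', 'c', 'e'] -> ['c', 'a', 'b', 'e']
'a': index 1 in ['c', 'a', 'b', 'e'] -> ['a', 'c', 'b', 'e']
'c': index 1 in ['a', 'c', 'b', 'e'] -> ['c', 'a', 'b', 'e']
'a': index 1 in ['c', 'a', 'b', 'e'] -> ['a', 'c', 'b', 'e']
'a': index 0 in ['a', 'c', 'b', 'e'] -> ['a', 'c', 'b', 'e']
'b': index 2 in ['a', 'c', 'b', 'e'] -> ['b', 'a', 'c', 'e']
'e': index 3 in ['b', 'a', 'c', 'e'] -> ['e', 'b', 'a', 'c']


Output: [2, 1, 1, 1, 0, 2, 3]


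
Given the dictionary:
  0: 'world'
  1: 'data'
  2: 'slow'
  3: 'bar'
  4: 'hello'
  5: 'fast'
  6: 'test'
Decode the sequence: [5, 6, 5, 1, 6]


Look up each index in the dictionary:
  5 -> 'fast'
  6 -> 'test'
  5 -> 'fast'
  1 -> 'data'
  6 -> 'test'

Decoded: "fast test fast data test"


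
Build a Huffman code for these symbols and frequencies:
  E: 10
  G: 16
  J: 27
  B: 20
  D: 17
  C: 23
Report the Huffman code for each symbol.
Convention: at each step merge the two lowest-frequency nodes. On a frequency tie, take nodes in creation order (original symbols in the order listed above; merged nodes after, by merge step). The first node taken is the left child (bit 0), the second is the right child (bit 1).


Huffman tree construction:
Step 1: Merge E(10) + G(16) = 26
Step 2: Merge D(17) + B(20) = 37
Step 3: Merge C(23) + (E+G)(26) = 49
Step 4: Merge J(27) + (D+B)(37) = 64
Step 5: Merge (C+(E+G))(49) + (J+(D+B))(64) = 113
Read each symbol's code off the tree from the root (left child = 0, right child = 1).

Codes:
  E: 010 (length 3)
  G: 011 (length 3)
  J: 10 (length 2)
  B: 111 (length 3)
  D: 110 (length 3)
  C: 00 (length 2)
Average code length: 289/113 = 2.5575 bits/symbol


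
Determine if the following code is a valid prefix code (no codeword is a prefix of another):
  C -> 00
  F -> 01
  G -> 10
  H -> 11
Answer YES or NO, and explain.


Checking each pair (does one codeword prefix another?):
  C='00' vs F='01': no prefix
  C='00' vs G='10': no prefix
  C='00' vs H='11': no prefix
  F='01' vs C='00': no prefix
  F='01' vs G='10': no prefix
  F='01' vs H='11': no prefix
  G='10' vs C='00': no prefix
  G='10' vs F='01': no prefix
  G='10' vs H='11': no prefix
  H='11' vs C='00': no prefix
  H='11' vs F='01': no prefix
  H='11' vs G='10': no prefix
No violation found over all pairs.

YES -- this is a valid prefix code. No codeword is a prefix of any other codeword.


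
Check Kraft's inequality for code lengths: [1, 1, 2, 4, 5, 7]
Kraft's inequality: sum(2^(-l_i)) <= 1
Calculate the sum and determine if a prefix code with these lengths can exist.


Sum = 2^(-1) + 2^(-1) + 2^(-2) + 2^(-4) + 2^(-5) + 2^(-7)
    = 0.5 + 0.5 + 0.25 + 0.0625 + 0.03125 + 0.0078125
    = 173/128 = 1.3515625
Since 1.3515625 > 1, Kraft's inequality is NOT satisfied.
A prefix code with these lengths CANNOT exist.

Kraft sum = 1.3515625. Not satisfied.


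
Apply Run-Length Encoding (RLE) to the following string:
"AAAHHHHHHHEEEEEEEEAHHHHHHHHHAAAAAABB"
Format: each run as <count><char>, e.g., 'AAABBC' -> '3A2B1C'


Scanning runs left to right:
  i=0: run of 'A' x 3 -> '3A'
  i=3: run of 'H' x 7 -> '7H'
  i=10: run of 'E' x 8 -> '8E'
  i=18: run of 'A' x 1 -> '1A'
  i=19: run of 'H' x 9 -> '9H'
  i=28: run of 'A' x 6 -> '6A'
  i=34: run of 'B' x 2 -> '2B'

RLE = 3A7H8E1A9H6A2B


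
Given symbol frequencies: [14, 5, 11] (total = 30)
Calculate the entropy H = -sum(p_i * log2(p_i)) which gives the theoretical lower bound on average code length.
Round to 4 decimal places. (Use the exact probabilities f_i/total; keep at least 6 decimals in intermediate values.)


Per-symbol terms -p_i * log2(p_i) with p_i = f_i/30:
  p = 14/30 = 0.466667: log2(p) = -1.099536, -p*log2(p) = 0.513117
  p = 5/30 = 0.166667: log2(p) = -2.584963, -p*log2(p) = 0.430827
  p = 11/30 = 0.366667: log2(p) = -1.447459, -p*log2(p) = 0.530735
H = 0.513117 + 0.430827 + 0.530735 = 1.474679

H = 1.4747 bits/symbol
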